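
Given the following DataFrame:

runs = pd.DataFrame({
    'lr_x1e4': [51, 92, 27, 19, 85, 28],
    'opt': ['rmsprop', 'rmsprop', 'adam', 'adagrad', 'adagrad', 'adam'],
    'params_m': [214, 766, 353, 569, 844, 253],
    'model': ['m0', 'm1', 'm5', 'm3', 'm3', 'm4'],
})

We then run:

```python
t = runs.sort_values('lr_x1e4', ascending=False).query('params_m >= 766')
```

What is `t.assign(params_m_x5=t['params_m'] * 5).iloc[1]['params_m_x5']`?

sort by lr_x1e4 descending:
   lr_x1e4      opt  params_m model
1       92  rmsprop       766    m1
4       85  adagrad       844    m3
0       51  rmsprop       214    m0
5       28     adam       253    m4
2       27     adam       353    m5
3       19  adagrad       569    m3
filter rows where params_m >= 766:
   lr_x1e4      opt  params_m model
1       92  rmsprop       766    m1
4       85  adagrad       844    m3
add column params_m_x5 = t['params_m'] * 5:
   lr_x1e4      opt  params_m model  params_m_x5
1       92  rmsprop       766    m1         3830
4       85  adagrad       844    m3         4220

4220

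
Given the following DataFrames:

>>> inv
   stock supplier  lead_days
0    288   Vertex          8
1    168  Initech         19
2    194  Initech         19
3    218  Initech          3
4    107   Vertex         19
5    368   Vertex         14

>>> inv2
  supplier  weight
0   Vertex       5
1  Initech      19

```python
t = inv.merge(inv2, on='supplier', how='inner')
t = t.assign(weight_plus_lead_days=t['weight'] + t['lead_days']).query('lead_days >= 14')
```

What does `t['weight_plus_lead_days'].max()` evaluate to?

38

merge on 'supplier' (how='inner') → 6 rows:
   stock supplier  lead_days  weight
0    288   Vertex          8       5
1    168  Initech         19      19
2    194  Initech         19      19
3    218  Initech          3      19
4    107   Vertex         19       5
5    368   Vertex         14       5
add column weight_plus_lead_days = t['weight'] + t['lead_days']:
   stock supplier  lead_days  weight  weight_plus_lead_days
0    288   Vertex          8       5                     13
1    168  Initech         19      19                     38
2    194  Initech         19      19                     38
3    218  Initech          3      19                     22
4    107   Vertex         19       5                     24
5    368   Vertex         14       5                     19
filter rows where lead_days >= 14:
   stock supplier  lead_days  weight  weight_plus_lead_days
1    168  Initech         19      19                     38
2    194  Initech         19      19                     38
4    107   Vertex         19       5                     24
5    368   Vertex         14       5                     19
Reading off the max of column 'weight_plus_lead_days', we get 38.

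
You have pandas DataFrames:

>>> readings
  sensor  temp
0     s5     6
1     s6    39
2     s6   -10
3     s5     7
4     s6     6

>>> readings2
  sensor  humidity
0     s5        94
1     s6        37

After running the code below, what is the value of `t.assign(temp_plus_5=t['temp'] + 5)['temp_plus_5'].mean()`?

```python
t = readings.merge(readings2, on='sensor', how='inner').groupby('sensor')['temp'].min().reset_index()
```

3.0

merge on 'sensor' (how='inner') → 5 rows:
  sensor  temp  humidity
0     s5     6        94
1     s6    39        37
2     s6   -10        37
3     s5     7        94
4     s6     6        37
group by sensor, min of temp:
sensor
s5     6
s6   -10
Name: temp, dtype: int64
reset_index():
  sensor  temp
0     s5     6
1     s6   -10
add column temp_plus_5 = t['temp'] + 5:
  sensor  temp  temp_plus_5
0     s5     6           11
1     s6   -10           -5
Then the mean of column 'temp_plus_5': 3.0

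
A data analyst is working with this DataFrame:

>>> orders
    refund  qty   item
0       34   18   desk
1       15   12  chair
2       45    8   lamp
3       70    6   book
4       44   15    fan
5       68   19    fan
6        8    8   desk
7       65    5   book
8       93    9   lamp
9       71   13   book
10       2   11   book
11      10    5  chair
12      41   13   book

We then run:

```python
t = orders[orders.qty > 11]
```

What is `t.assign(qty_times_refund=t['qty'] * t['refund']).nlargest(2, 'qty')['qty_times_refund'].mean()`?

952.0

filter rows where qty > 11:
    refund  qty   item
0       34   18   desk
1       15   12  chair
4       44   15    fan
5       68   19    fan
9       71   13   book
12      41   13   book
add column qty_times_refund = t['qty'] * t['refund']:
    refund  qty   item  qty_times_refund
0       34   18   desk               612
1       15   12  chair               180
4       44   15    fan               660
5       68   19    fan              1292
9       71   13   book               923
12      41   13   book               533
take 2 rows with largest qty:
   refund  qty  item  qty_times_refund
5      68   19   fan              1292
0      34   18  desk               612
Taking the mean of column 'qty_times_refund' gives 952.0.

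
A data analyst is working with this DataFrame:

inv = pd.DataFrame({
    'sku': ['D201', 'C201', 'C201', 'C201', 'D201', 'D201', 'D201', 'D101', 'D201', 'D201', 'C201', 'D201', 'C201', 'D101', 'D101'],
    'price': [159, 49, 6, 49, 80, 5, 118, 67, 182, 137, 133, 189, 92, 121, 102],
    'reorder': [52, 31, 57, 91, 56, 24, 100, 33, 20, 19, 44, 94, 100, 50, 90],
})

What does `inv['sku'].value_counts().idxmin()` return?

D101

value_counts of sku:
sku
D201    7
C201    5
D101    3
Name: count, dtype: int64
Hence D101.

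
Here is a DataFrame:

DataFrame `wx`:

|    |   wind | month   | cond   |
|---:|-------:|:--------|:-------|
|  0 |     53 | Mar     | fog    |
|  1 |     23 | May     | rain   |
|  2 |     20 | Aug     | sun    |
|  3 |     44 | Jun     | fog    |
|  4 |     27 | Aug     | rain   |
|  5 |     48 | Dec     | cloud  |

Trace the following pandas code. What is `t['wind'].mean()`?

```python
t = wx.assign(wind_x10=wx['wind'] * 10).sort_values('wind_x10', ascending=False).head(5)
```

add column wind_x10 = wx['wind'] * 10:
   wind month   cond  wind_x10
0    53   Mar    fog       530
1    23   May   rain       230
2    20   Aug    sun       200
3    44   Jun    fog       440
4    27   Aug   rain       270
5    48   Dec  cloud       480
sort by wind_x10 descending:
   wind month   cond  wind_x10
0    53   Mar    fog       530
5    48   Dec  cloud       480
3    44   Jun    fog       440
4    27   Aug   rain       270
1    23   May   rain       230
2    20   Aug    sun       200
take first 5 rows:
   wind month   cond  wind_x10
0    53   Mar    fog       530
5    48   Dec  cloud       480
3    44   Jun    fog       440
4    27   Aug   rain       270
1    23   May   rain       230

39.0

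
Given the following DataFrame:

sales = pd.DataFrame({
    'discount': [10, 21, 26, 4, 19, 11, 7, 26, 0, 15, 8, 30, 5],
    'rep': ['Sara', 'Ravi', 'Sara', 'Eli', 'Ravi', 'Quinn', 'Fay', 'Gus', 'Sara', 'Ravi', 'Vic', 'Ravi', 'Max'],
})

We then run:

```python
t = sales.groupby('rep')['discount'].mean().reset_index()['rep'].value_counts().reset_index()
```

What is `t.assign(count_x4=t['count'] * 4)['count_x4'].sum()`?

group by rep, mean of discount:
rep
Eli       4.00
Fay       7.00
Gus      26.00
Max       5.00
Quinn    11.00
Ravi     21.25
Sara     12.00
Vic       8.00
Name: discount, dtype: float64
reset_index():
     rep  discount
0    Eli      4.00
1    Fay      7.00
2    Gus     26.00
3    Max      5.00
4  Quinn     11.00
5   Ravi     21.25
6   Sara     12.00
7    Vic      8.00
value_counts of rep:
rep
Eli      1
Fay      1
Gus      1
Max      1
Quinn    1
Ravi     1
Sara     1
Vic      1
Name: count, dtype: int64
reset_index():
     rep  count
0    Eli      1
1    Fay      1
2    Gus      1
3    Max      1
4  Quinn      1
5   Ravi      1
6   Sara      1
7    Vic      1
add column count_x4 = t['count'] * 4:
     rep  count  count_x4
0    Eli      1         4
1    Fay      1         4
2    Gus      1         4
3    Max      1         4
4  Quinn      1         4
5   Ravi      1         4
6   Sara      1         4
7    Vic      1         4
Then the sum of column 'count_x4': 32

32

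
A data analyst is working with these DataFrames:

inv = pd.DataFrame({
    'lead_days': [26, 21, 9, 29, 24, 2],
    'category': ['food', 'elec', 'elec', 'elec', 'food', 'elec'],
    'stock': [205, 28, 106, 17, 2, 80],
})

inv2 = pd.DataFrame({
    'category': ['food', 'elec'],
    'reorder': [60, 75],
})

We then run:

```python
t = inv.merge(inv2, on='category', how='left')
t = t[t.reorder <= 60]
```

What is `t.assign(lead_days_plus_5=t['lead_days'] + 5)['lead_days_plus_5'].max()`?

merge on 'category' (how='left') → 6 rows:
   lead_days category  stock  reorder
0         26     food    205       60
1         21     elec     28       75
2          9     elec    106       75
3         29     elec     17       75
4         24     food      2       60
5          2     elec     80       75
filter rows where reorder <= 60:
   lead_days category  stock  reorder
0         26     food    205       60
4         24     food      2       60
add column lead_days_plus_5 = t['lead_days'] + 5:
   lead_days category  stock  reorder  lead_days_plus_5
0         26     food    205       60                31
4         24     food      2       60                29
Taking the max of column 'lead_days_plus_5' gives 31.

31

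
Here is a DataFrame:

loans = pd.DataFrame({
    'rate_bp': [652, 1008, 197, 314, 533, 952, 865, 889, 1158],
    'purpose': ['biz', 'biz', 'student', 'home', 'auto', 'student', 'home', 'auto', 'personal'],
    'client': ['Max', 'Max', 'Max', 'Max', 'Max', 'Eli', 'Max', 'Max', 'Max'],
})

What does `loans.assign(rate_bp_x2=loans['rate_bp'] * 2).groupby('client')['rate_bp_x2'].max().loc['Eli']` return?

1904

add column rate_bp_x2 = loans['rate_bp'] * 2:
   rate_bp   purpose client  rate_bp_x2
0      652       biz    Max        1304
1     1008       biz    Max        2016
2      197   student    Max         394
3      314      home    Max         628
4      533      auto    Max        1066
5      952   student    Eli        1904
6      865      home    Max        1730
7      889      auto    Max        1778
8     1158  personal    Max        2316
group by client, max of rate_bp_x2:
client
Eli    1904
Max    2316
Name: rate_bp_x2, dtype: int64
value at index 'Eli' → 1904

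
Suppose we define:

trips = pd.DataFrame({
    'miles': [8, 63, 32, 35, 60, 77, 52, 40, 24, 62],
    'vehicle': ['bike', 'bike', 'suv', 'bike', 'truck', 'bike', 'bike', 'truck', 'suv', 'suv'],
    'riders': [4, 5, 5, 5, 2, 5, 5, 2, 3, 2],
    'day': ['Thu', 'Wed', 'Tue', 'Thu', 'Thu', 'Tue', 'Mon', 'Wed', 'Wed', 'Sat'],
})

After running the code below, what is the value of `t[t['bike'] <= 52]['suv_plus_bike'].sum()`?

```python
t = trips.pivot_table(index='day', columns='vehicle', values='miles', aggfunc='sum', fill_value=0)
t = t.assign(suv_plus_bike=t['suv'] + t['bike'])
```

pivot: rows=day, cols=vehicle, sum(miles):
vehicle  bike  suv  truck
day                      
Mon        52    0      0
Sat         0   62      0
Thu        43    0     60
Tue        77   32      0
Wed        63   24     40
add column suv_plus_bike = t['suv'] + t['bike']:
vehicle  bike  suv  truck  suv_plus_bike
day                                     
Mon        52    0      0             52
Sat         0   62      0             62
Thu        43    0     60             43
Tue        77   32      0            109
Wed        63   24     40             87
filter rows where bike <= 52:
vehicle  bike  suv  truck  suv_plus_bike
day                                     
Mon        52    0      0             52
Sat         0   62      0             62
Thu        43    0     60             43
Reading off the sum of column 'suv_plus_bike', we get 157.

157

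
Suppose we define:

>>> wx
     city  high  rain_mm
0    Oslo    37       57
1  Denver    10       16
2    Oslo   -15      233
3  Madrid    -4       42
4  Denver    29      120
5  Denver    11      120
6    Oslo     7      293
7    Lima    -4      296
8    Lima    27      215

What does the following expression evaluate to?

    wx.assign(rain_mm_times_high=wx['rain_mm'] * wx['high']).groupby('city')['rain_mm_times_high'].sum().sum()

10078

add column rain_mm_times_high = wx['rain_mm'] * wx['high']:
     city  high  rain_mm  rain_mm_times_high
0    Oslo    37       57                2109
1  Denver    10       16                 160
2    Oslo   -15      233               -3495
3  Madrid    -4       42                -168
4  Denver    29      120                3480
5  Denver    11      120                1320
6    Oslo     7      293                2051
7    Lima    -4      296               -1184
8    Lima    27      215                5805
group by city, sum of rain_mm_times_high:
city
Denver    4960
Lima      4621
Madrid    -168
Oslo       665
Name: rain_mm_times_high, dtype: int64
Finally, sum of the resulting series = 10078.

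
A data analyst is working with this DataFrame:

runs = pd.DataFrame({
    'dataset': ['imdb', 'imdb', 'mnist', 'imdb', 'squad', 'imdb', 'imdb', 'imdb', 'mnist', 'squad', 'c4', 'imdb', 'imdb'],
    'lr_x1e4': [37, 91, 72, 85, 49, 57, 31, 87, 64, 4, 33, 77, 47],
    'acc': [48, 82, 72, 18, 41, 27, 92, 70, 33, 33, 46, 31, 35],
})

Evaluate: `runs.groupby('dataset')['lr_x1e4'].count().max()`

8

group by dataset, count of lr_x1e4:
dataset
c4       1
imdb     8
mnist    2
squad    2
Name: lr_x1e4, dtype: int64
max of the resulting series → 8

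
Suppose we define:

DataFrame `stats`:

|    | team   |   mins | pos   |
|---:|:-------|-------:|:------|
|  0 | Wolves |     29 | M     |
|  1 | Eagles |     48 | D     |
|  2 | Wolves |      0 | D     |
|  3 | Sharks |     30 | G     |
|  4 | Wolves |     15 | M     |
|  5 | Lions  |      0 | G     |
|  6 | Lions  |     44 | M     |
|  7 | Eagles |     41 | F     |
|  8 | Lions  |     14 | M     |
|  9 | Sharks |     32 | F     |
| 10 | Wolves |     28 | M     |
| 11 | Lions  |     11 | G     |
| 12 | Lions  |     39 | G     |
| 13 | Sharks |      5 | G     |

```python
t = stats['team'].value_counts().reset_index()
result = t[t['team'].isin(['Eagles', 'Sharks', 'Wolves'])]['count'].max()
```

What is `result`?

value_counts of team:
team
Lions     5
Wolves    4
Sharks    3
Eagles    2
Name: count, dtype: int64
reset_index():
     team  count
0   Lions      5
1  Wolves      4
2  Sharks      3
3  Eagles      2
filter rows where team in ['Eagles', 'Sharks', 'Wolves']:
     team  count
1  Wolves      4
2  Sharks      3
3  Eagles      2
Then the max of column 'count': 4

4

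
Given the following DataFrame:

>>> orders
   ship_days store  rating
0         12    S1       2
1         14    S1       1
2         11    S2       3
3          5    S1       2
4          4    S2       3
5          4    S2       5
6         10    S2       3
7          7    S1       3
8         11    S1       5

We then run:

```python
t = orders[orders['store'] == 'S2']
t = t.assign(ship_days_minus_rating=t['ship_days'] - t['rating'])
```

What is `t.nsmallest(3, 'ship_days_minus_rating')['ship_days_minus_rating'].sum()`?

filter rows where store == 'S2':
   ship_days store  rating
2         11    S2       3
4          4    S2       3
5          4    S2       5
6         10    S2       3
add column ship_days_minus_rating = t['ship_days'] - t['rating']:
   ship_days store  rating  ship_days_minus_rating
2         11    S2       3                       8
4          4    S2       3                       1
5          4    S2       5                      -1
6         10    S2       3                       7
take 3 rows with smallest ship_days_minus_rating:
   ship_days store  rating  ship_days_minus_rating
5          4    S2       5                      -1
4          4    S2       3                       1
6         10    S2       3                       7
Finally, sum of column 'ship_days_minus_rating' = 7.

7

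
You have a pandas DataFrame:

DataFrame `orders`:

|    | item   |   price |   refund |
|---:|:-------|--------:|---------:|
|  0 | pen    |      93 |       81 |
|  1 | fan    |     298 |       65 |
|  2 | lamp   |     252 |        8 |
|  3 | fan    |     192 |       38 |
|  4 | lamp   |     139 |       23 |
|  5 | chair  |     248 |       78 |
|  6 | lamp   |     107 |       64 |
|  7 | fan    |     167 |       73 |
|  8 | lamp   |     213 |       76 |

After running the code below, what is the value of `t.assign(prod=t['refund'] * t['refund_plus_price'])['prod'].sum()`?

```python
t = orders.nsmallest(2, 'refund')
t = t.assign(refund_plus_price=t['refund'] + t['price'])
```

5806

take 2 rows with smallest refund:
   item  price  refund
2  lamp    252       8
4  lamp    139      23
add column refund_plus_price = t['refund'] + t['price']:
   item  price  refund  refund_plus_price
2  lamp    252       8                260
4  lamp    139      23                162
add column prod = t['refund'] * t['refund_plus_price']:
   item  price  refund  refund_plus_price  prod
2  lamp    252       8                260  2080
4  lamp    139      23                162  3726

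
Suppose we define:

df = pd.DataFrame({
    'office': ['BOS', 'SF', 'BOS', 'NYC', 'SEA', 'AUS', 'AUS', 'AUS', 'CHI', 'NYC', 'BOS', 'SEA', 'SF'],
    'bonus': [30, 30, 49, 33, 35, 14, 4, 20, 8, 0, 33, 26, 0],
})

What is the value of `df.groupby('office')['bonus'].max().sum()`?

group by office, max of bonus:
office
AUS    20
BOS    49
CHI     8
NYC    33
SEA    35
SF     30
Name: bonus, dtype: int64
So sum() = 175.

175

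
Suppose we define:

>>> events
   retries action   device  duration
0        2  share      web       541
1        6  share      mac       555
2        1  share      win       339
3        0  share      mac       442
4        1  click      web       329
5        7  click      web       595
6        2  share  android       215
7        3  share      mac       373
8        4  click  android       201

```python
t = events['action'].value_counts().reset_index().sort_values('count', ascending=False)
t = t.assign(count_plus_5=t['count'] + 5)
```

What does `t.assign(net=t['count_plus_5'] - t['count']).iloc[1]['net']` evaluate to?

value_counts of action:
action
share    6
click    3
Name: count, dtype: int64
reset_index():
  action  count
0  share      6
1  click      3
sort by count descending:
  action  count
0  share      6
1  click      3
add column count_plus_5 = t['count'] + 5:
  action  count  count_plus_5
0  share      6            11
1  click      3             8
add column net = t['count_plus_5'] - t['count']:
  action  count  count_plus_5  net
0  share      6            11    5
1  click      3             8    5
So iloc[1]['net'] = 5.

5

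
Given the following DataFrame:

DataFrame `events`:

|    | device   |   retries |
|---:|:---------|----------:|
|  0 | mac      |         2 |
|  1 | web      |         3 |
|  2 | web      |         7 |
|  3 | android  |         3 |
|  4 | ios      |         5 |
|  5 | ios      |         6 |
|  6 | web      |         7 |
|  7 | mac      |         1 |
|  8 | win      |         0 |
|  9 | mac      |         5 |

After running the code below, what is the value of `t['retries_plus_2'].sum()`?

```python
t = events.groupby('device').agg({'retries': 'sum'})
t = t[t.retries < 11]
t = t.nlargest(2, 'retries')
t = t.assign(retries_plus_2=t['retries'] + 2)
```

group by device, sum of retries:
         retries
device          
android        3
ios           11
mac            8
web           17
win            0
filter rows where retries < 11:
         retries
device          
android        3
mac            8
win            0
take 2 rows with largest retries:
         retries
device          
mac            8
android        3
add column retries_plus_2 = t['retries'] + 2:
         retries  retries_plus_2
device                          
mac            8              10
android        3               5
Hence 15.

15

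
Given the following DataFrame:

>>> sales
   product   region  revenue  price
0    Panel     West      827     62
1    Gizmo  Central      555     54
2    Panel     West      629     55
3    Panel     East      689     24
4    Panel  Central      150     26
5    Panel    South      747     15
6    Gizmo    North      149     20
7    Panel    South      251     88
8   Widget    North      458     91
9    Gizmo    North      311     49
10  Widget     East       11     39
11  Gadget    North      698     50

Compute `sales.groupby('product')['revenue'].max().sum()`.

group by product, max of revenue:
product
Gadget    698
Gizmo     555
Panel     827
Widget    458
Name: revenue, dtype: int64
The sum of the resulting series is 2538.

2538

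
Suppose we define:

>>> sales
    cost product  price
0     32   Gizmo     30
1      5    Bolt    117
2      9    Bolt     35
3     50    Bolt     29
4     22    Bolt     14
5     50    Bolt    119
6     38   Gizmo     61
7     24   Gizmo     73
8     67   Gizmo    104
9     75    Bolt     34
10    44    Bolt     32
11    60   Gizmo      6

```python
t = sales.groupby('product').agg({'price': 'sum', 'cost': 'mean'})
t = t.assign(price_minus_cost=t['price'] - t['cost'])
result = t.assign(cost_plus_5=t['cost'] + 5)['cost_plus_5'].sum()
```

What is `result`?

90.6285714286

group by product: sum(price), mean(cost):
         price       cost
product                  
Bolt       380  36.428571
Gizmo      274  44.200000
add column price_minus_cost = t['price'] - t['cost']:
         price       cost  price_minus_cost
product                                    
Bolt       380  36.428571        343.571429
Gizmo      274  44.200000        229.800000
add column cost_plus_5 = t['cost'] + 5:
         price       cost  price_minus_cost  cost_plus_5
product                                                 
Bolt       380  36.428571        343.571429    41.428571
Gizmo      274  44.200000        229.800000    49.200000
sum of column 'cost_plus_5' → 90.6285714286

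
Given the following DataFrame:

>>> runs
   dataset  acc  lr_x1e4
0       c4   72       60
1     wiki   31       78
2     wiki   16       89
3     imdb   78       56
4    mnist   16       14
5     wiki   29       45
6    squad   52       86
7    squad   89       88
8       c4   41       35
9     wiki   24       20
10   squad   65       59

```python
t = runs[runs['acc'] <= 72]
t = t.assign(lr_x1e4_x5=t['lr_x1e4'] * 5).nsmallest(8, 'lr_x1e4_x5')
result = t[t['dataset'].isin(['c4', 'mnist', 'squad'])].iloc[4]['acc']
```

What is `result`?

52

filter rows where acc <= 72:
   dataset  acc  lr_x1e4
0       c4   72       60
1     wiki   31       78
2     wiki   16       89
4    mnist   16       14
5     wiki   29       45
6    squad   52       86
8       c4   41       35
9     wiki   24       20
10   squad   65       59
add column lr_x1e4_x5 = t['lr_x1e4'] * 5:
   dataset  acc  lr_x1e4  lr_x1e4_x5
0       c4   72       60         300
1     wiki   31       78         390
2     wiki   16       89         445
4    mnist   16       14          70
5     wiki   29       45         225
6    squad   52       86         430
8       c4   41       35         175
9     wiki   24       20         100
10   squad   65       59         295
take 8 rows with smallest lr_x1e4_x5:
   dataset  acc  lr_x1e4  lr_x1e4_x5
4    mnist   16       14          70
9     wiki   24       20         100
8       c4   41       35         175
5     wiki   29       45         225
10   squad   65       59         295
0       c4   72       60         300
1     wiki   31       78         390
6    squad   52       86         430
filter rows where dataset in ['c4', 'mnist', 'squad']:
   dataset  acc  lr_x1e4  lr_x1e4_x5
4    mnist   16       14          70
8       c4   41       35         175
10   squad   65       59         295
0       c4   72       60         300
6    squad   52       86         430
value at position 4, column 'acc' → 52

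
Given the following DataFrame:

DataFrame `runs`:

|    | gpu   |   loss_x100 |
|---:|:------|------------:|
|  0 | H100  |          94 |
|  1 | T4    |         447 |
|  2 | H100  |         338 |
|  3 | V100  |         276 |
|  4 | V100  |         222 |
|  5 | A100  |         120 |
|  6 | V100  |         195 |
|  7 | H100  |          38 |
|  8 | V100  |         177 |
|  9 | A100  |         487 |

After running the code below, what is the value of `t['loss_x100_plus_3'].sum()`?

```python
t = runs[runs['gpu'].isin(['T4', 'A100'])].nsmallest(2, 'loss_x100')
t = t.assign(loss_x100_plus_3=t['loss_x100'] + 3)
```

573

filter rows where gpu in ['T4', 'A100']:
    gpu  loss_x100
1    T4        447
5  A100        120
9  A100        487
take 2 rows with smallest loss_x100:
    gpu  loss_x100
5  A100        120
1    T4        447
add column loss_x100_plus_3 = t['loss_x100'] + 3:
    gpu  loss_x100  loss_x100_plus_3
5  A100        120               123
1    T4        447               450
Reading off the sum of column 'loss_x100_plus_3', we get 573.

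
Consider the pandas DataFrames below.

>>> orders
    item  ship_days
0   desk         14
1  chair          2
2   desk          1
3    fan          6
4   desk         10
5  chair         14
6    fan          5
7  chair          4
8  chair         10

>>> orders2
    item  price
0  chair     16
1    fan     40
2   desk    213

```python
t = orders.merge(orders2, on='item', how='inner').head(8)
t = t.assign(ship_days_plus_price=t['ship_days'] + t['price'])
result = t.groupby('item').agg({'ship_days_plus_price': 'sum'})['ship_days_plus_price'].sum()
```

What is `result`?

823

merge on 'item' (how='inner') → 9 rows:
    item  ship_days  price
0   desk         14    213
1  chair          2     16
2   desk          1    213
3    fan          6     40
4   desk         10    213
5  chair         14     16
6    fan          5     40
7  chair          4     16
8  chair         10     16
take first 8 rows:
    item  ship_days  price
0   desk         14    213
1  chair          2     16
2   desk          1    213
3    fan          6     40
4   desk         10    213
5  chair         14     16
6    fan          5     40
7  chair          4     16
add column ship_days_plus_price = t['ship_days'] + t['price']:
    item  ship_days  price  ship_days_plus_price
0   desk         14    213                   227
1  chair          2     16                    18
2   desk          1    213                   214
3    fan          6     40                    46
4   desk         10    213                   223
5  chair         14     16                    30
6    fan          5     40                    45
7  chair          4     16                    20
group by item, sum of ship_days_plus_price:
       ship_days_plus_price
item                       
chair                    68
desk                    664
fan                      91
Finally, sum of column 'ship_days_plus_price' = 823.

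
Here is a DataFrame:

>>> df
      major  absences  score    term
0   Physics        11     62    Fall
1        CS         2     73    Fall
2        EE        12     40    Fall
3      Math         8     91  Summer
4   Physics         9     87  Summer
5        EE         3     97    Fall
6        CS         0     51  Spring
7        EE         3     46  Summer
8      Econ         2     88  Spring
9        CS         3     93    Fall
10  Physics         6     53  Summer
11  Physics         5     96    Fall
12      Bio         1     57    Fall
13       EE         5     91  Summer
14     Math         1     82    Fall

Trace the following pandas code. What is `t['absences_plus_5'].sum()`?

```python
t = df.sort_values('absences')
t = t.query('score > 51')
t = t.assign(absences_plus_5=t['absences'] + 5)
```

116

sort by absences:
      major  absences  score    term
6        CS         0     51  Spring
12      Bio         1     57    Fall
14     Math         1     82    Fall
1        CS         2     73    Fall
8      Econ         2     88  Spring
5        EE         3     97    Fall
7        EE         3     46  Summer
9        CS         3     93    Fall
11  Physics         5     96    Fall
13       EE         5     91  Summer
10  Physics         6     53  Summer
3      Math         8     91  Summer
4   Physics         9     87  Summer
0   Physics        11     62    Fall
2        EE        12     40    Fall
filter rows where score > 51:
      major  absences  score    term
12      Bio         1     57    Fall
14     Math         1     82    Fall
1        CS         2     73    Fall
8      Econ         2     88  Spring
5        EE         3     97    Fall
9        CS         3     93    Fall
11  Physics         5     96    Fall
13       EE         5     91  Summer
10  Physics         6     53  Summer
3      Math         8     91  Summer
4   Physics         9     87  Summer
0   Physics        11     62    Fall
add column absences_plus_5 = t['absences'] + 5:
      major  absences  score    term  absences_plus_5
12      Bio         1     57    Fall                6
14     Math         1     82    Fall                6
1        CS         2     73    Fall                7
8      Econ         2     88  Spring                7
5        EE         3     97    Fall                8
9        CS         3     93    Fall                8
11  Physics         5     96    Fall               10
13       EE         5     91  Summer               10
10  Physics         6     53  Summer               11
3      Math         8     91  Summer               13
4   Physics         9     87  Summer               14
0   Physics        11     62    Fall               16
Reading off the sum of column 'absences_plus_5', we get 116.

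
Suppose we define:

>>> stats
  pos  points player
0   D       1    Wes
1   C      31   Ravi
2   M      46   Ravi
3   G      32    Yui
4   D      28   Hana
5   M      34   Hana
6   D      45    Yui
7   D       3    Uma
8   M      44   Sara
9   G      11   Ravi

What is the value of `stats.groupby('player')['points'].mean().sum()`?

146.833333333

group by player, mean of points:
player
Hana    31.000000
Ravi    29.333333
Sara    44.000000
Uma      3.000000
Wes      1.000000
Yui     38.500000
Name: points, dtype: float64
Finally, sum of the resulting series = 146.833333333.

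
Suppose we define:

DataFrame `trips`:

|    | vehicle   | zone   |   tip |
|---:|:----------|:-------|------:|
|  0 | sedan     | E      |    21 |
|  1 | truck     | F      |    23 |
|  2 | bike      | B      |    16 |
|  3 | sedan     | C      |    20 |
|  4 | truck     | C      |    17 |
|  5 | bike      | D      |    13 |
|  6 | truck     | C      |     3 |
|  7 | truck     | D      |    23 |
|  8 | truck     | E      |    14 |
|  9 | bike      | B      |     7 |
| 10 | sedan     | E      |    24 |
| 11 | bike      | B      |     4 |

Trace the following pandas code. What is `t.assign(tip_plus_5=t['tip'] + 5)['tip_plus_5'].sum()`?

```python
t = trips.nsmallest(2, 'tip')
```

take 2 rows with smallest tip:
   vehicle zone  tip
6    truck    C    3
11    bike    B    4
add column tip_plus_5 = t['tip'] + 5:
   vehicle zone  tip  tip_plus_5
6    truck    C    3           8
11    bike    B    4           9
So sum() = 17.

17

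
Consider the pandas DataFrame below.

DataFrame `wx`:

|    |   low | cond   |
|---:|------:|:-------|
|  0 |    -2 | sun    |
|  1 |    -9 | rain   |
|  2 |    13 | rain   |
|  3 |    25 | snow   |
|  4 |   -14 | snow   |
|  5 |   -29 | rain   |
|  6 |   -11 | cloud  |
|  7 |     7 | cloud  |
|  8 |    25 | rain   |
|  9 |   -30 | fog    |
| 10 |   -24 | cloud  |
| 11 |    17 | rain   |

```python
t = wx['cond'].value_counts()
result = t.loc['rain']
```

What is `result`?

5

value_counts of cond:
cond
rain     5
cloud    3
snow     2
sun      1
fog      1
Name: count, dtype: int64
Taking the value at index 'rain' gives 5.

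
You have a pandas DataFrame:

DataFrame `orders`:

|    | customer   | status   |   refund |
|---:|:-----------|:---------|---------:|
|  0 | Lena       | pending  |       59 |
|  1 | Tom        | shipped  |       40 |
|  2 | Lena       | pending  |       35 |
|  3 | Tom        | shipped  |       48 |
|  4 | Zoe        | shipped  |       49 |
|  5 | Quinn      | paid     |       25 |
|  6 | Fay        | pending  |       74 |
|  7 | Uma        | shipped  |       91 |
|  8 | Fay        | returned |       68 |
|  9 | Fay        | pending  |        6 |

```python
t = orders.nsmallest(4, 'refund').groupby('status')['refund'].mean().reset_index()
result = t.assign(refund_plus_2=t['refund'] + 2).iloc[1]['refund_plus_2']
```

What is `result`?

take 4 rows with smallest refund:
  customer   status  refund
9      Fay  pending       6
5    Quinn     paid      25
2     Lena  pending      35
1      Tom  shipped      40
group by status, mean of refund:
status
paid       25.0
pending    20.5
shipped    40.0
Name: refund, dtype: float64
reset_index():
    status  refund
0     paid    25.0
1  pending    20.5
2  shipped    40.0
add column refund_plus_2 = t['refund'] + 2:
    status  refund  refund_plus_2
0     paid    25.0           27.0
1  pending    20.5           22.5
2  shipped    40.0           42.0

22.5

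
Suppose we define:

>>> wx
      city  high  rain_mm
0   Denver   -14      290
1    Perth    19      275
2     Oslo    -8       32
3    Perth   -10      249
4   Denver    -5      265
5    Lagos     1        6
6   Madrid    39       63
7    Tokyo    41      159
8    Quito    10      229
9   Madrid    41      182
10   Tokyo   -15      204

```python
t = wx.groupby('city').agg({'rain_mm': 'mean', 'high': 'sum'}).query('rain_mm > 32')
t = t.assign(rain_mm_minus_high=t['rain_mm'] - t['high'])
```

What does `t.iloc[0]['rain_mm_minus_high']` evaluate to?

group by city: mean(rain_mm), sum(high):
        rain_mm  high
city                 
Denver    277.5   -19
Lagos       6.0     1
Madrid    122.5    80
Oslo       32.0    -8
Perth     262.0     9
Quito     229.0    10
Tokyo     181.5    26
filter rows where rain_mm > 32:
        rain_mm  high
city                 
Denver    277.5   -19
Madrid    122.5    80
Perth     262.0     9
Quito     229.0    10
Tokyo     181.5    26
add column rain_mm_minus_high = t['rain_mm'] - t['high']:
        rain_mm  high  rain_mm_minus_high
city                                     
Denver    277.5   -19               296.5
Madrid    122.5    80                42.5
Perth     262.0     9               253.0
Quito     229.0    10               219.0
Tokyo     181.5    26               155.5
So iloc[0]['rain_mm_minus_high'] = 296.5.

296.5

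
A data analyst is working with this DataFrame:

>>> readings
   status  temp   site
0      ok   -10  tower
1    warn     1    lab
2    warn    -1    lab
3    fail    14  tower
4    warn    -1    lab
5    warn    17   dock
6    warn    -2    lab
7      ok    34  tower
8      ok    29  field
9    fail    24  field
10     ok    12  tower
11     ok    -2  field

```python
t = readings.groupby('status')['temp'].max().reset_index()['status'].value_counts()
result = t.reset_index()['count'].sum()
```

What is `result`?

group by status, max of temp:
status
fail    24
ok      34
warn    17
Name: temp, dtype: int64
reset_index():
  status  temp
0   fail    24
1     ok    34
2   warn    17
value_counts of status:
status
fail    1
ok      1
warn    1
Name: count, dtype: int64
reset_index():
  status  count
0   fail      1
1     ok      1
2   warn      1

3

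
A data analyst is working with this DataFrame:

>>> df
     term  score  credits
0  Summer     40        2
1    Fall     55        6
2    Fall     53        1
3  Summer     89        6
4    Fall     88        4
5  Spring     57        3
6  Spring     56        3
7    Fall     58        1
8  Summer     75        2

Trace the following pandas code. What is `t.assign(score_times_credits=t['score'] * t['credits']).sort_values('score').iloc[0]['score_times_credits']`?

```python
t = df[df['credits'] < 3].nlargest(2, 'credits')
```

80

filter rows where credits < 3:
     term  score  credits
0  Summer     40        2
2    Fall     53        1
7    Fall     58        1
8  Summer     75        2
take 2 rows with largest credits:
     term  score  credits
0  Summer     40        2
8  Summer     75        2
add column score_times_credits = t['score'] * t['credits']:
     term  score  credits  score_times_credits
0  Summer     40        2                   80
8  Summer     75        2                  150
sort by score:
     term  score  credits  score_times_credits
0  Summer     40        2                   80
8  Summer     75        2                  150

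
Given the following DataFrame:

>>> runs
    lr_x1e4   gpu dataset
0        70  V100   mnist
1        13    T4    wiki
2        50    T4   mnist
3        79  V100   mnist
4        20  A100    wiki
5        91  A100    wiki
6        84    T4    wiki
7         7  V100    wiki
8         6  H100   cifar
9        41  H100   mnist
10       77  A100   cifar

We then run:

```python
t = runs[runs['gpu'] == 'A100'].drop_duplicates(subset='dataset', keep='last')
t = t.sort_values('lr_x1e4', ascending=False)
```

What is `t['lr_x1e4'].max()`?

filter rows where gpu == 'A100':
    lr_x1e4   gpu dataset
4        20  A100    wiki
5        91  A100    wiki
10       77  A100   cifar
drop duplicate dataset (keep=last):
    lr_x1e4   gpu dataset
5        91  A100    wiki
10       77  A100   cifar
sort by lr_x1e4 descending:
    lr_x1e4   gpu dataset
5        91  A100    wiki
10       77  A100   cifar

91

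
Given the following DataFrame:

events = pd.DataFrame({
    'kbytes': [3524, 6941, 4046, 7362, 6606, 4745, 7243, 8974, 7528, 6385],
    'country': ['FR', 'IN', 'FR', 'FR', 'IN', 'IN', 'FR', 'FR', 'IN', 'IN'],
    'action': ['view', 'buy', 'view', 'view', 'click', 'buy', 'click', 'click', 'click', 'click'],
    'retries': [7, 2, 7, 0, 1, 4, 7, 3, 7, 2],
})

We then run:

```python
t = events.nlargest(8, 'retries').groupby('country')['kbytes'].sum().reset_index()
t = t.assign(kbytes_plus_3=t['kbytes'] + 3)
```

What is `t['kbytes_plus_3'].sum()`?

take 8 rows with largest retries:
   kbytes country action  retries
0    3524      FR   view        7
2    4046      FR   view        7
6    7243      FR  click        7
8    7528      IN  click        7
5    4745      IN    buy        4
7    8974      FR  click        3
1    6941      IN    buy        2
9    6385      IN  click        2
group by country, sum of kbytes:
country
FR    23787
IN    25599
Name: kbytes, dtype: int64
reset_index():
  country  kbytes
0      FR   23787
1      IN   25599
add column kbytes_plus_3 = t['kbytes'] + 3:
  country  kbytes  kbytes_plus_3
0      FR   23787          23790
1      IN   25599          25602
Hence 49392.

49392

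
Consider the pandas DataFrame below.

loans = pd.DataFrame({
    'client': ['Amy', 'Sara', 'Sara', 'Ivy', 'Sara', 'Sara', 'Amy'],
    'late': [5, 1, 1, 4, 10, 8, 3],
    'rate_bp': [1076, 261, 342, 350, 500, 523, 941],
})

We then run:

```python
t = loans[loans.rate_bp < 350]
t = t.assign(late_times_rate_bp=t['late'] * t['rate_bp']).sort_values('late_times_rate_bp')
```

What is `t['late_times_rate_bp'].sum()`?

603

filter rows where rate_bp < 350:
  client  late  rate_bp
1   Sara     1      261
2   Sara     1      342
add column late_times_rate_bp = t['late'] * t['rate_bp']:
  client  late  rate_bp  late_times_rate_bp
1   Sara     1      261                 261
2   Sara     1      342                 342
sort by late_times_rate_bp:
  client  late  rate_bp  late_times_rate_bp
1   Sara     1      261                 261
2   Sara     1      342                 342
Reading off the sum of column 'late_times_rate_bp', we get 603.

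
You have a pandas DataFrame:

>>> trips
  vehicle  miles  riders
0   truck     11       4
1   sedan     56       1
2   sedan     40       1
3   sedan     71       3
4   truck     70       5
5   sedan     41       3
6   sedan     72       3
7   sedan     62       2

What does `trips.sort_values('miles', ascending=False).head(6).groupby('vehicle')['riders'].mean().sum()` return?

7.4

sort by miles descending:
  vehicle  miles  riders
6   sedan     72       3
3   sedan     71       3
4   truck     70       5
7   sedan     62       2
1   sedan     56       1
5   sedan     41       3
2   sedan     40       1
0   truck     11       4
take first 6 rows:
  vehicle  miles  riders
6   sedan     72       3
3   sedan     71       3
4   truck     70       5
7   sedan     62       2
1   sedan     56       1
5   sedan     41       3
group by vehicle, mean of riders:
vehicle
sedan    2.4
truck    5.0
Name: riders, dtype: float64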